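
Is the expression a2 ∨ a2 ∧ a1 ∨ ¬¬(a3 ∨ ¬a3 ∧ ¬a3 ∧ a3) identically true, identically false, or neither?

neither

a2 ∨ a2 ∧ a1 ∨ ¬¬(a3 ∨ ¬a3 ∧ ¬a3 ∧ a3)
= a2 ∨ a2 ∧ a1 ∨ ¬¬(a3 ∨ ¬a3 ∧ a3)
= a2 ∨ ¬¬(a3 ∨ ¬a3 ∧ a3)
= a2 ∨ a3 ∨ ¬a3 ∧ a3
= a2 ∨ a3
This depends on a2, a3, so it is not a constant.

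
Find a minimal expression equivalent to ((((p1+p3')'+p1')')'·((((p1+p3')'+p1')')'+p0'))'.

p1

((((p1+p3')'+p1')')'·((((p1+p3')'+p1')')'+p0'))'
= ((((p1+p3')'+p1')')')'   (absorption)
= ((p1+p3')'+p1')'   (double negation)
= (p1+p3')·p1   (De Morgan)
= p1   (absorption)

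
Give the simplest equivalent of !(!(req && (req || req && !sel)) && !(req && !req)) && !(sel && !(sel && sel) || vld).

!(!(req && (req || req && !sel)) && !(req && !req)) && !(sel && !(sel && sel) || vld)
= (req && (req || req && !sel) || req && !req) && !(sel && !(sel && sel) || vld)
= (req && req || req && !req) && !(sel && !(sel && sel) || vld)
= req && !(sel && !(sel && sel) || vld)
= req && !(sel && !sel || vld)
= req && !vld

req && !vld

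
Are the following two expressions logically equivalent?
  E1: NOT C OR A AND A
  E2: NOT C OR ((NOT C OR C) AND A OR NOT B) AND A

E1: NOT C OR A AND A
    = NOT C OR A   [idempotence]
E2: NOT C OR ((NOT C OR C) AND A OR NOT B) AND A
    = NOT C OR (A OR NOT B) AND A   [complement / identity]
    = NOT C OR A   [absorption]
Both reduce to NOT C OR A, so they are equivalent.

Yes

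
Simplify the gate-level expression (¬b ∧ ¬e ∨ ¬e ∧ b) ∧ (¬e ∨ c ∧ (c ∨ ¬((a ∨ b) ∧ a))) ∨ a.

¬e ∨ a

(¬b ∧ ¬e ∨ ¬e ∧ b) ∧ (¬e ∨ c ∧ (c ∨ ¬((a ∨ b) ∧ a))) ∨ a
= ¬e ∧ (¬e ∨ c ∧ (c ∨ ¬((a ∨ b) ∧ a))) ∨ a   — distribution
= ¬e ∧ (¬e ∨ c ∧ (c ∨ ¬a)) ∨ a   — absorption
= ¬e ∧ (¬e ∨ c) ∨ a   — absorption
= ¬e ∨ a   — absorption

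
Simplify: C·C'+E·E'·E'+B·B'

0

C·C'+E·E'·E'+B·B'
= C·C'+E·E'·E'
= C·C'+E·E'
= C·C'
= 0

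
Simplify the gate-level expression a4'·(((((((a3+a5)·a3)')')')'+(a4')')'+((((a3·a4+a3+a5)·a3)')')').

a4'·(((((((a3+a5)·a3)')')')'+(a4')')'+((((a3·a4+a3+a5)·a3)')')')
= a4'·(((((((a3+a5)·a3)')')')'+(a4')')'+((((a3+a5)·a3)')')')   — absorption
= a4'·(((((a3+a5)·a3)')')'·a4'+((((a3+a5)·a3)')')')   — De Morgan
= a4'·((((a3+a5)·a3)')')'   — absorption
= a4'·((a3')')'   — absorption
= a4'·a3'   — double negation

a4'·a3'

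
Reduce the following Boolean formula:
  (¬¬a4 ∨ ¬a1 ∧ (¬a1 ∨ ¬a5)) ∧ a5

(¬¬a4 ∨ ¬a1 ∧ (¬a1 ∨ ¬a5)) ∧ a5
= (¬¬a4 ∨ ¬a1) ∧ a5
= (a4 ∨ ¬a1) ∧ a5

(a4 ∨ ¬a1) ∧ a5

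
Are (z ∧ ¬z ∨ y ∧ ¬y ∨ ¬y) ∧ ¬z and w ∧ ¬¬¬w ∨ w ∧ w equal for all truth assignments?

No

E1: (z ∧ ¬z ∨ y ∧ ¬y ∨ ¬y) ∧ ¬z
    = (y ∧ ¬y ∨ ¬y) ∧ ¬z
    = ¬y ∧ ¬z
E2: w ∧ ¬¬¬w ∨ w ∧ w
    = w ∧ ¬w ∨ w ∧ w
    = w
These differ: at w=1, y=0, z=1, E1 = 0 but E2 = 1.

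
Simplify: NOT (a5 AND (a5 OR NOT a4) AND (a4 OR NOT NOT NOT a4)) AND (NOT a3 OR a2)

NOT (a5 AND (a5 OR NOT a4) AND (a4 OR NOT NOT NOT a4)) AND (NOT a3 OR a2)
= NOT (a5 AND (a5 OR NOT a4) AND (a4 OR NOT a4)) AND (NOT a3 OR a2)   — double negation
= NOT (a5 AND (a5 OR NOT a4)) AND (NOT a3 OR a2)   — complement / identity
= NOT a5 AND (NOT a3 OR a2)   — absorption

NOT a5 AND (NOT a3 OR a2)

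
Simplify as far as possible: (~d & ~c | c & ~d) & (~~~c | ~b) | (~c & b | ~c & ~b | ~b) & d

(~d & ~c | c & ~d) & (~~~c | ~b) | (~c & b | ~c & ~b | ~b) & d
= (~d & ~c | c & ~d) & (~~~c | ~b) | (~c | ~b) & d   (distribution)
= (~d & ~c | c & ~d) & (~c | ~b) | (~c | ~b) & d   (double negation)
= ~d & (~c | ~b) | (~c | ~b) & d   (distribution)
= ~c | ~b   (distribution)

~c | ~b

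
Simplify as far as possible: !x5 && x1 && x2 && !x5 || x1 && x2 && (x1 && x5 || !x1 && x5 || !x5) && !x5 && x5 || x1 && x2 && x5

!x5 && x1 && x2 && !x5 || x1 && x2 && (x1 && x5 || !x1 && x5 || !x5) && !x5 && x5 || x1 && x2 && x5
= !x5 && x1 && x2 && !x5 || x1 && x2 && (x5 || !x5) && !x5 && x5 || x1 && x2 && x5
= !x5 && x1 && x2 && !x5 || x1 && x2 && !x5 && x5 || x1 && x2 && x5
= x1 && x2 && !x5 || x1 && x2 && x5
= x1 && x2

x1 && x2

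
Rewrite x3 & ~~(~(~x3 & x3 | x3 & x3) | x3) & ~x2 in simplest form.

x3 & ~~(~(~x3 & x3 | x3 & x3) | x3) & ~x2
= x3 & (~(~x3 & x3 | x3 & x3) | x3) & ~x2
= x3 & (~x3 | x3) & ~x2
= x3 & ~x2

x3 & ~x2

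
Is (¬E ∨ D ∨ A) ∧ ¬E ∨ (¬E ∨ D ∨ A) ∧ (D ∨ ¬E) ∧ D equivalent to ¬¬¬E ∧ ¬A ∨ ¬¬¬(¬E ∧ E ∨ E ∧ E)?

E1: (¬E ∨ D ∨ A) ∧ ¬E ∨ (¬E ∨ D ∨ A) ∧ (D ∨ ¬E) ∧ D
    = (¬E ∨ D ∨ A) ∧ ¬E ∨ (¬E ∨ D ∨ A) ∧ D
    = (¬E ∨ D ∨ A) ∧ (¬E ∨ D)
    = ¬E ∨ D
E2: ¬¬¬E ∧ ¬A ∨ ¬¬¬(¬E ∧ E ∨ E ∧ E)
    = ¬¬¬E ∧ ¬A ∨ ¬¬¬E
    = ¬¬¬E
    = ¬E
These differ: at A=0, D=1, E=1, E1 = 1 but E2 = 0.

No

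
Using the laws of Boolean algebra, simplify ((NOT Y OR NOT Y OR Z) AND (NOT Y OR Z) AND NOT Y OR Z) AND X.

((NOT Y OR NOT Y OR Z) AND (NOT Y OR Z) AND NOT Y OR Z) AND X
= ((NOT Y OR Z) AND (NOT Y OR Z) AND NOT Y OR Z) AND X   — idempotence
= ((NOT Y OR Z) AND NOT Y OR Z) AND X   — idempotence
= (NOT Y OR Z) AND X   — absorption

(NOT Y OR Z) AND X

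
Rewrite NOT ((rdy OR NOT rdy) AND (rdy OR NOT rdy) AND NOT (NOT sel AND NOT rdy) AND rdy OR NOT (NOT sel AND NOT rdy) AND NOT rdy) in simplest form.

NOT sel AND NOT rdy

NOT ((rdy OR NOT rdy) AND (rdy OR NOT rdy) AND NOT (NOT sel AND NOT rdy) AND rdy OR NOT (NOT sel AND NOT rdy) AND NOT rdy)
= NOT ((rdy OR NOT rdy) AND NOT (NOT sel AND NOT rdy) AND rdy OR NOT (NOT sel AND NOT rdy) AND NOT rdy)
= NOT (NOT (NOT sel AND NOT rdy) AND rdy OR NOT (NOT sel AND NOT rdy) AND NOT rdy)
= NOT NOT (NOT sel AND NOT rdy)
= NOT sel AND NOT rdy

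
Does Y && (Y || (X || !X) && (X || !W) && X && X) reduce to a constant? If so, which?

no

Y && (Y || (X || !X) && (X || !W) && X && X)
= Y && (Y || (X || !W) && X && X)   [complement / identity]
= Y && (Y || X && X)   [absorption]
= Y && (Y || X)   [idempotence]
= Y   [absorption]
This depends on Y, so it is not a constant.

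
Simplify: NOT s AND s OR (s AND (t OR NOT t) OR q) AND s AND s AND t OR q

NOT s AND s OR (s AND (t OR NOT t) OR q) AND s AND s AND t OR q
= NOT s AND s OR (s OR q) AND s AND s AND t OR q   (complement / identity)
= NOT s AND s OR s AND s AND t OR q   (absorption)
= s AND s AND t OR q   (complement / identity)
= s AND t OR q   (idempotence)

s AND t OR q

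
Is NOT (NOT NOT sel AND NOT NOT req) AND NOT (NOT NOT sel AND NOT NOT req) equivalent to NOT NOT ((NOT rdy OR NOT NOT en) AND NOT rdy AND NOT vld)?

E1: NOT (NOT NOT sel AND NOT NOT req) AND NOT (NOT NOT sel AND NOT NOT req)
    = NOT (NOT NOT sel AND NOT NOT req)
    = NOT sel OR NOT req
E2: NOT NOT ((NOT rdy OR NOT NOT en) AND NOT rdy AND NOT vld)
    = NOT NOT ((NOT rdy OR en) AND NOT rdy AND NOT vld)
    = NOT NOT (NOT rdy AND NOT vld)
    = NOT rdy AND NOT vld
These differ: at en=0, rdy=1, req=0, sel=0, vld=1, E1 = 1 but E2 = 0.

No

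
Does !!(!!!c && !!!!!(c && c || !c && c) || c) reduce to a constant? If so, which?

!!(!!!c && !!!!!(c && c || !c && c) || c)
= !!(!!!c && !!!!!c || c)
= !!(!!!c && !!!c || c)
= !!(!!!c || c)
= !!(!c || c)
= !c || c
= true

yes, True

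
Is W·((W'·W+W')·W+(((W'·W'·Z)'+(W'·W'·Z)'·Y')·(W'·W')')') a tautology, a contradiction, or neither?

contradiction

W·((W'·W+W')·W+(((W'·W'·Z)'+(W'·W'·Z)'·Y')·(W'·W')')')
= W·((W'·W+W')·W+((W'·W'·Z)'·(W'·W')')')   — absorption
= W·((W'·W+W')·W+W'·W'·Z+W'·W')   — De Morgan
= W·((W'·W+W')·W+W'·W')   — absorption
= W·(W'·W+W'·W')   — complement / identity
= W·W'   — distribution
= 0   — complement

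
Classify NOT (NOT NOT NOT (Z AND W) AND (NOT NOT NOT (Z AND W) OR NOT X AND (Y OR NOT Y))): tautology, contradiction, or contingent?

contingent

NOT (NOT NOT NOT (Z AND W) AND (NOT NOT NOT (Z AND W) OR NOT X AND (Y OR NOT Y)))
= NOT (NOT NOT NOT (Z AND W) AND (NOT NOT NOT (Z AND W) OR NOT X))
= NOT NOT NOT NOT (Z AND W)
= NOT NOT (Z AND W)
= Z AND W
This depends on W, Z, so it is not a constant.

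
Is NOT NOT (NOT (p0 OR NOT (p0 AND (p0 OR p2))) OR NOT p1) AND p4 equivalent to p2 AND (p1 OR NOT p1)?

No

E1: NOT NOT (NOT (p0 OR NOT (p0 AND (p0 OR p2))) OR NOT p1) AND p4
    = NOT NOT (NOT (p0 OR NOT p0) OR NOT p1) AND p4
    = NOT ((p0 OR NOT p0) AND p1) AND p4
    = NOT p1 AND p4
E2: p2 AND (p1 OR NOT p1)
    = p2
These differ: at p0=1, p1=0, p2=1, p4=0, E1 = 0 but E2 = 1.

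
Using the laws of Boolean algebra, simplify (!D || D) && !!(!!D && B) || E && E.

D && B || E

(!D || D) && !!(!!D && B) || E && E
= (!D || D) && !!(!!D && B) || E
= (!D || D) && !!(D && B) || E
= !!(D && B) || E
= D && B || E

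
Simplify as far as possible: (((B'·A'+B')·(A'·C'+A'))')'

B'·A'

(((B'·A'+B')·(A'·C'+A'))')'
= ((B'·(A'·C'+A'))')'   [absorption]
= B'·(A'·C'+A')   [double negation]
= B'·A'   [absorption]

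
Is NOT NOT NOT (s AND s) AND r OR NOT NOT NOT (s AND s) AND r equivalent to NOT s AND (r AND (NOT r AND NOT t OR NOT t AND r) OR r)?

Yes

E1: NOT NOT NOT (s AND s) AND r OR NOT NOT NOT (s AND s) AND r
    = NOT NOT NOT (s AND s) AND r   — idempotence
    = NOT NOT NOT s AND r   — idempotence
    = NOT s AND r   — double negation
E2: NOT s AND (r AND (NOT r AND NOT t OR NOT t AND r) OR r)
    = NOT s AND (r AND NOT t OR r)   — distribution
    = NOT s AND r   — absorption
Both reduce to NOT s AND r, so they are equivalent.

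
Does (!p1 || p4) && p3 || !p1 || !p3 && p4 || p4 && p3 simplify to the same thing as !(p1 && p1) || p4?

Yes

E1: (!p1 || p4) && p3 || !p1 || !p3 && p4 || p4 && p3
    = (!p1 || p4) && p3 || !p1 || p4   [distribution]
    = !p1 || p4   [absorption]
E2: !(p1 && p1) || p4
    = !p1 || p4   [idempotence]
Both reduce to !p1 || p4, so they are equivalent.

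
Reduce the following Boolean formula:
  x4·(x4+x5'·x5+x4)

x4·(x4+x5'·x5+x4)
= x4·(x4+x4)   — complement / identity
= x4·x4   — idempotence
= x4   — idempotence

x4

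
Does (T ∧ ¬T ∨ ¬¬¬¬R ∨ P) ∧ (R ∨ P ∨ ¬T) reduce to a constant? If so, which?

no

(T ∧ ¬T ∨ ¬¬¬¬R ∨ P) ∧ (R ∨ P ∨ ¬T)
= (¬¬¬¬R ∨ P) ∧ (R ∨ P ∨ ¬T)   (complement / identity)
= (¬¬R ∨ P) ∧ (R ∨ P ∨ ¬T)   (double negation)
= (R ∨ P) ∧ (R ∨ P ∨ ¬T)   (double negation)
= R ∨ P   (absorption)
This depends on P, R, so it is not a constant.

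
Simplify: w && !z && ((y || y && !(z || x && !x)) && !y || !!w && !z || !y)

w && !z

w && !z && ((y || y && !(z || x && !x)) && !y || !!w && !z || !y)
= w && !z && ((y || y && !z) && !y || !!w && !z || !y)   [complement / identity]
= w && !z && (y && !y || !!w && !z || !y)   [absorption]
= w && !z && (y && !y || w && !z || !y)   [double negation]
= w && !z && (w && !z || !y)   [complement / identity]
= w && !z   [absorption]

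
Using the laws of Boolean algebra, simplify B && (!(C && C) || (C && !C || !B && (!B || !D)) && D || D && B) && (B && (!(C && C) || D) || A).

B && (!C || D)

B && (!(C && C) || (C && !C || !B && (!B || !D)) && D || D && B) && (B && (!(C && C) || D) || A)
= B && (!(C && C) || (C && !C || !B) && D || D && B) && (B && (!(C && C) || D) || A)   — absorption
= B && (!(C && C) || !B && D || D && B) && (B && (!(C && C) || D) || A)   — complement / identity
= B && (!(C && C) || D) && (B && (!(C && C) || D) || A)   — distribution
= B && (!(C && C) || D)   — absorption
= B && (!C || D)   — idempotence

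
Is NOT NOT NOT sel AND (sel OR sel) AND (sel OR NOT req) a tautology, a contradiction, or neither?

contradiction

NOT NOT NOT sel AND (sel OR sel) AND (sel OR NOT req)
= NOT NOT NOT sel AND (sel OR sel AND NOT req)   (distribution)
= NOT NOT NOT sel AND sel   (absorption)
= NOT sel AND sel   (double negation)
= FALSE   (complement)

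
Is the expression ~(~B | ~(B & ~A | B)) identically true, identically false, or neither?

neither

~(~B | ~(B & ~A | B))
= ~(~B | ~B)   (absorption)
= B & B   (De Morgan)
= B   (idempotence)
This depends on B, so it is not a constant.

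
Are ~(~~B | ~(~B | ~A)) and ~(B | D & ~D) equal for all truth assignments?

E1: ~(~~B | ~(~B | ~A))
    = ~B & (~B | ~A)   [De Morgan]
    = ~B   [absorption]
E2: ~(B | D & ~D)
    = ~B   [complement / identity]
Both reduce to ~B, so they are equivalent.

Yes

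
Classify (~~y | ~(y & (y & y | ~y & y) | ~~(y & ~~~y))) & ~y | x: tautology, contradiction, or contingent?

(~~y | ~(y & (y & y | ~y & y) | ~~(y & ~~~y))) & ~y | x
= (~~y | ~(y & y | ~~(y & ~~~y))) & ~y | x   — distribution
= (~~y | ~(y & y | y & ~~~y)) & ~y | x   — double negation
= (~~y | ~(y & y | y & ~y)) & ~y | x   — double negation
= (~~y | ~y) & ~y | x   — distribution
= (y | ~y) & ~y | x   — double negation
= ~y | x   — complement / identity
This depends on x, y, so it is not a constant.

contingent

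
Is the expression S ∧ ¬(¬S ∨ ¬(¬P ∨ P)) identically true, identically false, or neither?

neither

S ∧ ¬(¬S ∨ ¬(¬P ∨ P))
= S ∧ S ∧ (¬P ∨ P)   — De Morgan
= S ∧ S   — complement / identity
= S   — idempotence
This depends on S, so it is not a constant.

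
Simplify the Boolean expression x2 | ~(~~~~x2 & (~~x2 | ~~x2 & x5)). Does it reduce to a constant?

x2 | ~(~~~~x2 & (~~x2 | ~~x2 & x5))
= x2 | ~(~~x2 & (~~x2 | ~~x2 & x5))   [double negation]
= x2 | ~(~~x2 & ~~x2)   [absorption]
= x2 | ~x2 | ~x2   [De Morgan]
= x2 | ~x2   [idempotence]
= 1   [complement]

1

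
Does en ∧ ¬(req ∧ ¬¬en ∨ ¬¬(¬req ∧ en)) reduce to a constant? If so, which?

en ∧ ¬(req ∧ ¬¬en ∨ ¬¬(¬req ∧ en))
= en ∧ ¬(req ∧ en ∨ ¬¬(¬req ∧ en))   [double negation]
= en ∧ ¬(req ∧ en ∨ ¬req ∧ en)   [double negation]
= en ∧ ¬en   [distribution]
= False   [complement]

yes, False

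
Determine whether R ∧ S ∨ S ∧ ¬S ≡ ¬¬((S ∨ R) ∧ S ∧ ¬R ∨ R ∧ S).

No

E1: R ∧ S ∨ S ∧ ¬S
    = R ∧ S
E2: ¬¬((S ∨ R) ∧ S ∧ ¬R ∨ R ∧ S)
    = ¬¬(S ∧ ¬R ∨ R ∧ S)
    = S ∧ ¬R ∨ R ∧ S
    = S
These differ: at R=0, S=1, E1 = 0 but E2 = 1.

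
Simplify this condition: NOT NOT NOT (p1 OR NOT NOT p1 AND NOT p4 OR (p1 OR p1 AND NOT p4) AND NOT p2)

NOT NOT NOT (p1 OR NOT NOT p1 AND NOT p4 OR (p1 OR p1 AND NOT p4) AND NOT p2)
= NOT NOT NOT (p1 OR p1 AND NOT p4 OR (p1 OR p1 AND NOT p4) AND NOT p2)   (double negation)
= NOT (p1 OR p1 AND NOT p4 OR (p1 OR p1 AND NOT p4) AND NOT p2)   (double negation)
= NOT (p1 OR p1 AND NOT p4)   (absorption)
= NOT p1   (absorption)

NOT p1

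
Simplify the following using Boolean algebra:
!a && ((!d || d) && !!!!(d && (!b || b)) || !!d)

!a && d

!a && ((!d || d) && !!!!(d && (!b || b)) || !!d)
= !a && ((!d || d) && !!(d && (!b || b)) || !!d)
= !a && ((!d || d) && !!d || !!d)
= !a && (!!d || !!d)
= !a && !!d
= !a && d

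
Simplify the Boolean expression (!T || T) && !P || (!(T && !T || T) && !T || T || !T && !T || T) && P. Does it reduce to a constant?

(!T || T) && !P || (!(T && !T || T) && !T || T || !T && !T || T) && P
= (!T || T) && !P || (!T && !T || T || !T && !T || T) && P   (complement / identity)
= (!T || T) && !P || (!T && !T || T) && P   (idempotence)
= (!T || T) && !P || (!T || T) && P   (idempotence)
= !T || T   (distribution)
= true   (complement)

true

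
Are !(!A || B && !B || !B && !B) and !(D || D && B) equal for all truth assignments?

E1: !(!A || B && !B || !B && !B)
    = !(!A || !B)   [distribution]
    = A && B   [De Morgan]
E2: !(D || D && B)
    = !D   [absorption]
These differ: at A=0, B=0, D=0, E1 = 0 but E2 = 1.

No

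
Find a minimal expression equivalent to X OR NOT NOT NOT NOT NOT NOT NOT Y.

X OR NOT NOT NOT NOT NOT NOT NOT Y
= X OR NOT NOT NOT NOT NOT Y   [double negation]
= X OR NOT NOT NOT Y   [double negation]
= X OR NOT Y   [double negation]

X OR NOT Y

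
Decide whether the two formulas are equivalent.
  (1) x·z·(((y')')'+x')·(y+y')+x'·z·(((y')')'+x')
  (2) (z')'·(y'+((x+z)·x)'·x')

Yes

E1: x·z·(((y')')'+x')·(y+y')+x'·z·(((y')')'+x')
    = x·z·(((y')')'+x')+x'·z·(((y')')'+x')   — complement / identity
    = z·(((y')')'+x')   — distribution
    = z·(y'+x')   — double negation
E2: (z')'·(y'+((x+z)·x)'·x')
    = z·(y'+((x+z)·x)'·x')   — double negation
    = z·(y'+x'·x')   — absorption
    = z·(y'+x')   — idempotence
Both reduce to z·(y'+x'), so they are equivalent.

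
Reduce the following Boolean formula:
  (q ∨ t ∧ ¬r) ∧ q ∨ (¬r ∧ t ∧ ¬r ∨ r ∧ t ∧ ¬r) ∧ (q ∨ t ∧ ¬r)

(q ∨ t ∧ ¬r) ∧ q ∨ (¬r ∧ t ∧ ¬r ∨ r ∧ t ∧ ¬r) ∧ (q ∨ t ∧ ¬r)
= (q ∨ t ∧ ¬r) ∧ q ∨ t ∧ ¬r ∧ (q ∨ t ∧ ¬r)   (distribution)
= (q ∨ t ∧ ¬r) ∧ (q ∨ t ∧ ¬r)   (distribution)
= q ∨ t ∧ ¬r   (idempotence)

q ∨ t ∧ ¬r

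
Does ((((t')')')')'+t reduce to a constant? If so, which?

yes, True

((((t')')')')'+t
= ((t')')'+t   — double negation
= t'+t   — double negation
= 1   — complement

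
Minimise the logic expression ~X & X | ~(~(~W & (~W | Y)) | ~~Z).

~W & ~Z

~X & X | ~(~(~W & (~W | Y)) | ~~Z)
= ~X & X | ~W & (~W | Y) & ~Z
= ~X & X | ~W & ~Z
= ~W & ~Z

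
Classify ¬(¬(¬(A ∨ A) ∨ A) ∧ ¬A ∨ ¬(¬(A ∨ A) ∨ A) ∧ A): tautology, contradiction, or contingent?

¬(¬(¬(A ∨ A) ∨ A) ∧ ¬A ∨ ¬(¬(A ∨ A) ∨ A) ∧ A)
= ¬¬(¬(A ∨ A) ∨ A)
= ¬(A ∨ A) ∨ A
= ¬A ∨ A
= True

tautology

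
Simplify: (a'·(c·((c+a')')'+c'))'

(a'·(c·((c+a')')'+c'))'
= (a'·(c·(c+a')+c'))'   (double negation)
= (a'·(c+c'))'   (absorption)
= (a')'   (complement / identity)
= a   (double negation)

a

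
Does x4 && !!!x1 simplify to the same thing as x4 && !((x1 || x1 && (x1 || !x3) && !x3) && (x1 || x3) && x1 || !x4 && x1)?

E1: x4 && !!!x1
    = x4 && !x1   (double negation)
E2: x4 && !((x1 || x1 && (x1 || !x3) && !x3) && (x1 || x3) && x1 || !x4 && x1)
    = x4 && !((x1 || x1 && !x3) && (x1 || x3) && x1 || !x4 && x1)   (absorption)
    = x4 && !(x1 && (x1 || x3) && x1 || !x4 && x1)   (absorption)
    = x4 && !(x1 && x1 || !x4 && x1)   (absorption)
    = x4 && !(x1 && (x1 || !x4))   (distribution)
    = x4 && !x1   (absorption)
Both reduce to x4 && !x1, so they are equivalent.

Yes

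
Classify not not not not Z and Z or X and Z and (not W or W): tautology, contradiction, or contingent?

contingent

not not not not Z and Z or X and Z and (not W or W)
= not not not not Z and Z or X and Z   (complement / identity)
= not not Z and Z or X and Z   (double negation)
= Z and Z or X and Z   (double negation)
= Z and (Z or X)   (distribution)
= Z   (absorption)
This depends on Z, so it is not a constant.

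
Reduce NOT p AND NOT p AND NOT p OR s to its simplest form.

NOT p OR s

NOT p AND NOT p AND NOT p OR s
= NOT p AND NOT p OR s
= NOT p OR s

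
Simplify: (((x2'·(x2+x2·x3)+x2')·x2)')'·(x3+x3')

(((x2'·(x2+x2·x3)+x2')·x2)')'·(x3+x3')
= (((x2'·x2+x2')·x2)')'·(x3+x3')   — absorption
= ((x2'·x2)')'·(x3+x3')   — complement / identity
= ((x2'·x2)')'   — complement / identity
= x2'·x2   — double negation
= 0   — complement

0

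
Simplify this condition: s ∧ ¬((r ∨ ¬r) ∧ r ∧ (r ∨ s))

s ∧ ¬r

s ∧ ¬((r ∨ ¬r) ∧ r ∧ (r ∨ s))
= s ∧ ¬(r ∧ (r ∨ s))   [complement / identity]
= s ∧ ¬r   [absorption]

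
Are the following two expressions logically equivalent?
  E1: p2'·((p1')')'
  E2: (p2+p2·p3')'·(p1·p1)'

E1: p2'·((p1')')'
    = p2'·p1'
E2: (p2+p2·p3')'·(p1·p1)'
    = (p2+p2·p3')'·p1'
    = p2'·p1'
Both reduce to p2'·p1', so they are equivalent.

Yes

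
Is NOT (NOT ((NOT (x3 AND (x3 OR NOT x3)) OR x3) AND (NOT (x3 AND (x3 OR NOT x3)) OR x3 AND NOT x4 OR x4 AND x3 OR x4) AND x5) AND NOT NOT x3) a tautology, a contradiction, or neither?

neither

NOT (NOT ((NOT (x3 AND (x3 OR NOT x3)) OR x3) AND (NOT (x3 AND (x3 OR NOT x3)) OR x3 AND NOT x4 OR x4 AND x3 OR x4) AND x5) AND NOT NOT x3)
= NOT (NOT ((NOT (x3 AND (x3 OR NOT x3)) OR x3) AND (NOT (x3 AND (x3 OR NOT x3)) OR x3 OR x4) AND x5) AND NOT NOT x3)   (distribution)
= NOT (NOT ((NOT (x3 AND (x3 OR NOT x3)) OR x3) AND x5) AND NOT NOT x3)   (absorption)
= NOT (NOT ((NOT x3 OR x3) AND x5) AND NOT NOT x3)   (complement / identity)
= NOT (NOT x5 AND NOT NOT x3)   (complement / identity)
= x5 OR NOT x3   (De Morgan)
This depends on x3, x5, so it is not a constant.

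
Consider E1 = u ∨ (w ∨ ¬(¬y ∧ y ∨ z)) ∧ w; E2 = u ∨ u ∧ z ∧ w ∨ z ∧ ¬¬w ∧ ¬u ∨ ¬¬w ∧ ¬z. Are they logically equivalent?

Yes

E1: u ∨ (w ∨ ¬(¬y ∧ y ∨ z)) ∧ w
    = u ∨ (w ∨ ¬z) ∧ w
    = u ∨ w
E2: u ∨ u ∧ z ∧ w ∨ z ∧ ¬¬w ∧ ¬u ∨ ¬¬w ∧ ¬z
    = u ∨ u ∧ z ∧ w ∨ z ∧ w ∧ ¬u ∨ ¬¬w ∧ ¬z
    = u ∨ z ∧ w ∨ ¬¬w ∧ ¬z
    = u ∨ z ∧ w ∨ w ∧ ¬z
    = u ∨ w
Both reduce to u ∨ w, so they are equivalent.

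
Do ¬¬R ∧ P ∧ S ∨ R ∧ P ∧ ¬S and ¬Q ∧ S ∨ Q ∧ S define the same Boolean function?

No

E1: ¬¬R ∧ P ∧ S ∨ R ∧ P ∧ ¬S
    = R ∧ P ∧ S ∨ R ∧ P ∧ ¬S   — double negation
    = R ∧ P   — distribution
E2: ¬Q ∧ S ∨ Q ∧ S
    = S   — distribution
These differ: at P=0, Q=0, R=1, S=1, E1 = 0 but E2 = 1.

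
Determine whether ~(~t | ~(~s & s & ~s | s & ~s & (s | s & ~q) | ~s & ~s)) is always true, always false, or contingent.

~(~t | ~(~s & s & ~s | s & ~s & (s | s & ~q) | ~s & ~s))
= ~(~t | ~(~s & s & ~s | s & ~s & s | ~s & ~s))   — absorption
= ~(~t | ~(~s & s | ~s & ~s))   — distribution
= t & (~s & s | ~s & ~s)   — De Morgan
= t & ~s   — distribution
This depends on s, t, so it is not a constant.

contingent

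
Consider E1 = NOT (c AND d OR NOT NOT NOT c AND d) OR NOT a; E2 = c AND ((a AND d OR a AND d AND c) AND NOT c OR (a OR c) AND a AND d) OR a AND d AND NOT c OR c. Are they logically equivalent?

E1: NOT (c AND d OR NOT NOT NOT c AND d) OR NOT a
    = NOT (c AND d OR NOT c AND d) OR NOT a   (double negation)
    = NOT d OR NOT a   (distribution)
E2: c AND ((a AND d OR a AND d AND c) AND NOT c OR (a OR c) AND a AND d) OR a AND d AND NOT c OR c
    = c AND ((a AND d OR a AND d AND c) AND NOT c OR a AND d) OR a AND d AND NOT c OR c   (absorption)
    = c AND (a AND d AND NOT c OR a AND d) OR a AND d AND NOT c OR c   (absorption)
    = c AND a AND d OR a AND d AND NOT c OR c   (absorption)
    = a AND d OR c   (distribution)
These differ: at a=0, c=0, d=0, E1 = 1 but E2 = 0.

No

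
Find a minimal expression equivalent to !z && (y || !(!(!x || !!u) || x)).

!z && (y || !x)

!z && (y || !(!(!x || !!u) || x))
= !z && (y || !(x && !u || x))   (De Morgan)
= !z && (y || !x)   (absorption)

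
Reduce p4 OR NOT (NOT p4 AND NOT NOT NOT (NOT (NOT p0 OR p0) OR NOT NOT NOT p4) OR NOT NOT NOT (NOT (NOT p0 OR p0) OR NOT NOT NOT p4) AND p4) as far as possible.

p4 OR NOT (NOT p4 AND NOT NOT NOT (NOT (NOT p0 OR p0) OR NOT NOT NOT p4) OR NOT NOT NOT (NOT (NOT p0 OR p0) OR NOT NOT NOT p4) AND p4)
= p4 OR NOT NOT NOT NOT (NOT (NOT p0 OR p0) OR NOT NOT NOT p4)
= p4 OR NOT NOT NOT ((NOT p0 OR p0) AND NOT NOT p4)
= p4 OR NOT NOT NOT ((NOT p0 OR p0) AND p4)
= p4 OR NOT ((NOT p0 OR p0) AND p4)
= p4 OR NOT p4
= TRUE

TRUE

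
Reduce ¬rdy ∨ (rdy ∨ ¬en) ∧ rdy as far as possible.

¬rdy ∨ (rdy ∨ ¬en) ∧ rdy
= ¬rdy ∨ rdy
= True

True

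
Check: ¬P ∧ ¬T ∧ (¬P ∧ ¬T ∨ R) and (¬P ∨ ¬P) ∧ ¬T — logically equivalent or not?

Yes

E1: ¬P ∧ ¬T ∧ (¬P ∧ ¬T ∨ R)
    = ¬P ∧ ¬T   [absorption]
E2: (¬P ∨ ¬P) ∧ ¬T
    = ¬P ∧ ¬T   [idempotence]
Both reduce to ¬P ∧ ¬T, so they are equivalent.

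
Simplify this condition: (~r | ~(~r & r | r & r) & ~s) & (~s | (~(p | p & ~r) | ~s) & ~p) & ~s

(~r | ~(~r & r | r & r) & ~s) & (~s | (~(p | p & ~r) | ~s) & ~p) & ~s
= (~r | ~r & ~s) & (~s | (~(p | p & ~r) | ~s) & ~p) & ~s   (distribution)
= (~r | ~r & ~s) & (~s | (~p | ~s) & ~p) & ~s   (absorption)
= (~r | ~r & ~s) & (~s | ~p) & ~s   (absorption)
= ~r & (~s | ~p) & ~s   (absorption)
= ~r & ~s   (absorption)

~r & ~s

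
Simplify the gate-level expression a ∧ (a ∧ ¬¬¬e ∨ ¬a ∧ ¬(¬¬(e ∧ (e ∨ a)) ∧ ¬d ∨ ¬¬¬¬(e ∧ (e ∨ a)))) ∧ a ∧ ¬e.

a ∧ ¬e

a ∧ (a ∧ ¬¬¬e ∨ ¬a ∧ ¬(¬¬(e ∧ (e ∨ a)) ∧ ¬d ∨ ¬¬¬¬(e ∧ (e ∨ a)))) ∧ a ∧ ¬e
= a ∧ (a ∧ ¬¬¬e ∨ ¬a ∧ ¬(¬¬(e ∧ (e ∨ a)) ∧ ¬d ∨ ¬¬(e ∧ (e ∨ a)))) ∧ a ∧ ¬e   — double negation
= a ∧ (a ∧ ¬¬¬e ∨ ¬a ∧ ¬¬¬(e ∧ (e ∨ a))) ∧ a ∧ ¬e   — absorption
= a ∧ (a ∧ ¬¬¬e ∨ ¬a ∧ ¬¬¬e) ∧ a ∧ ¬e   — absorption
= a ∧ ¬¬¬e ∧ a ∧ ¬e   — distribution
= a ∧ ¬e ∧ a ∧ ¬e   — double negation
= a ∧ ¬e   — idempotence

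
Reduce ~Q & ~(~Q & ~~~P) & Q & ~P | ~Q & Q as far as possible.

~Q & ~(~Q & ~~~P) & Q & ~P | ~Q & Q
= ~Q & ~(~Q & ~P) & Q & ~P | ~Q & Q   — double negation
= ~Q & (Q | P) & Q & ~P | ~Q & Q   — De Morgan
= ~Q & Q & ~P | ~Q & Q   — absorption
= ~Q & Q   — absorption
= 0   — complement

0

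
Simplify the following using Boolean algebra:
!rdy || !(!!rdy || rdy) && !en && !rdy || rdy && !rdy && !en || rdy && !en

!rdy || !(!!rdy || rdy) && !en && !rdy || rdy && !rdy && !en || rdy && !en
= !rdy || !(rdy || rdy) && !en && !rdy || rdy && !rdy && !en || rdy && !en   (double negation)
= !rdy || !rdy && !en && !rdy || rdy && !rdy && !en || rdy && !en   (idempotence)
= !rdy || !rdy && !en || rdy && !en   (distribution)
= !rdy || !en   (distribution)

!rdy || !en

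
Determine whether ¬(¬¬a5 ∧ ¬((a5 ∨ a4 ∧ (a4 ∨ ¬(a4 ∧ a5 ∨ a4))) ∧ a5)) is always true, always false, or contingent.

¬(¬¬a5 ∧ ¬((a5 ∨ a4 ∧ (a4 ∨ ¬(a4 ∧ a5 ∨ a4))) ∧ a5))
= ¬a5 ∨ (a5 ∨ a4 ∧ (a4 ∨ ¬(a4 ∧ a5 ∨ a4))) ∧ a5   [De Morgan]
= ¬a5 ∨ (a5 ∨ a4 ∧ (a4 ∨ ¬a4)) ∧ a5   [absorption]
= ¬a5 ∨ (a5 ∨ a4) ∧ a5   [complement / identity]
= ¬a5 ∨ a5   [absorption]
= True   [complement]

always true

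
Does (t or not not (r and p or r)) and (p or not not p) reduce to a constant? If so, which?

(t or not not (r and p or r)) and (p or not not p)
= (t or not not (r and p or r)) and (p or p)   (double negation)
= (t or not not (r and p or r)) and p   (idempotence)
= (t or not not r) and p   (absorption)
= (t or r) and p   (double negation)
This depends on p, r, t, so it is not a constant.

no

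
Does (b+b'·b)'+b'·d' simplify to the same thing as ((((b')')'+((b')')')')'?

Yes

E1: (b+b'·b)'+b'·d'
    = b'+b'·d'
    = b'
E2: ((((b')')'+((b')')')')'
    = ((((b')')')')'
    = ((b')')'
    = b'
Both reduce to b', so they are equivalent.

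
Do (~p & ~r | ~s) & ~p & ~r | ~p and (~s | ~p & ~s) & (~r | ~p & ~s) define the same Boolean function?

E1: (~p & ~r | ~s) & ~p & ~r | ~p
    = ~p & ~r | ~p
    = ~p
E2: (~s | ~p & ~s) & (~r | ~p & ~s)
    = ~s & ~r | ~p & ~s
    = (~r | ~p) & ~s
These differ: at p=0, r=0, s=1, E1 = 1 but E2 = 0.

No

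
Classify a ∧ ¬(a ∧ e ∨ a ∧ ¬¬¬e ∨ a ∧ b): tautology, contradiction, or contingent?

a ∧ ¬(a ∧ e ∨ a ∧ ¬¬¬e ∨ a ∧ b)
= a ∧ ¬(a ∧ e ∨ a ∧ ¬e ∨ a ∧ b)   [double negation]
= a ∧ ¬(a ∨ a ∧ b)   [distribution]
= a ∧ ¬a   [absorption]
= False   [complement]

contradiction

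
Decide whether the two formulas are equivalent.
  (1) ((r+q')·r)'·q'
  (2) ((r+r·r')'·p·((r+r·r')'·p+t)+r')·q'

Yes

E1: ((r+q')·r)'·q'
    = r'·q'   — absorption
E2: ((r+r·r')'·p·((r+r·r')'·p+t)+r')·q'
    = ((r+r·r')'·p+r')·q'   — absorption
    = (r'·p+r')·q'   — complement / identity
    = r'·q'   — absorption
Both reduce to r'·q', so they are equivalent.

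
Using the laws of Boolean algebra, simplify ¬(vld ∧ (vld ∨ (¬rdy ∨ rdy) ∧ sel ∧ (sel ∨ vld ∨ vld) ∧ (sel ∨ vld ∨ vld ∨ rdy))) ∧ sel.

¬(vld ∧ (vld ∨ (¬rdy ∨ rdy) ∧ sel ∧ (sel ∨ vld ∨ vld) ∧ (sel ∨ vld ∨ vld ∨ rdy))) ∧ sel
= ¬(vld ∧ (vld ∨ (¬rdy ∨ rdy) ∧ sel ∧ (sel ∨ vld ∨ vld))) ∧ sel   — absorption
= ¬(vld ∧ (vld ∨ sel ∧ (sel ∨ vld ∨ vld))) ∧ sel   — complement / identity
= ¬(vld ∧ (vld ∨ sel ∧ (sel ∨ vld))) ∧ sel   — idempotence
= ¬(vld ∧ (vld ∨ sel)) ∧ sel   — absorption
= ¬vld ∧ sel   — absorption

¬vld ∧ sel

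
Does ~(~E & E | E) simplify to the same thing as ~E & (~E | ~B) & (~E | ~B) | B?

No

E1: ~(~E & E | E)
    = ~E   [complement / identity]
E2: ~E & (~E | ~B) & (~E | ~B) | B
    = ~E & (~E | ~B) | B   [idempotence]
    = ~E | B   [absorption]
These differ: at B=1, E=1, E1 = 0 but E2 = 1.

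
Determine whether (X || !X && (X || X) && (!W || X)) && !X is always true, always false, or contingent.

always false

(X || !X && (X || X) && (!W || X)) && !X
= (X || !X && (X || X && !W)) && !X   [distribution]
= (X || !X && X) && !X   [absorption]
= X && !X   [complement / identity]
= false   [complement]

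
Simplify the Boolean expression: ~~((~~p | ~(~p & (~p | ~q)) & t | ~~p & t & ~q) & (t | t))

p & t

~~((~~p | ~(~p & (~p | ~q)) & t | ~~p & t & ~q) & (t | t))
= ~~((~~p | ~~p & t | ~~p & t & ~q) & (t | t))
= ~~((~~p | ~~p & t) & (t | t))
= ~~(~~p & (t | t))
= ~~p & (t | t)
= ~~p & t
= p & t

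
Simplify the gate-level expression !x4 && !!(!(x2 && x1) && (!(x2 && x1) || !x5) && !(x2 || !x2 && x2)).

!x4 && !!(!(x2 && x1) && (!(x2 && x1) || !x5) && !(x2 || !x2 && x2))
= !x4 && !!(!(x2 && x1) && !(x2 || !x2 && x2))   [absorption]
= !x4 && !!(!(x2 && x1) && !x2)   [complement / identity]
= !x4 && !(x2 && x1 || x2)   [De Morgan]
= !x4 && !x2   [absorption]

!x4 && !x2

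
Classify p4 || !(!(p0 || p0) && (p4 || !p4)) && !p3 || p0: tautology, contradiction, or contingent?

contingent

p4 || !(!(p0 || p0) && (p4 || !p4)) && !p3 || p0
= p4 || !!(p0 || p0) && !p3 || p0   [complement / identity]
= p4 || !!p0 && !p3 || p0   [idempotence]
= p4 || p0 && !p3 || p0   [double negation]
= p4 || p0   [absorption]
This depends on p0, p4, so it is not a constant.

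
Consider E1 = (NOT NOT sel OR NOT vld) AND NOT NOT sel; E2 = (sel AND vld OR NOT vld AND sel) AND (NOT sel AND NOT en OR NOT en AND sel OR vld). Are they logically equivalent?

No

E1: (NOT NOT sel OR NOT vld) AND NOT NOT sel
    = NOT NOT sel   (absorption)
    = sel   (double negation)
E2: (sel AND vld OR NOT vld AND sel) AND (NOT sel AND NOT en OR NOT en AND sel OR vld)
    = sel AND (NOT sel AND NOT en OR NOT en AND sel OR vld)   (distribution)
    = sel AND (NOT en OR vld)   (distribution)
These differ: at en=1, sel=1, vld=0, E1 = 1 but E2 = 0.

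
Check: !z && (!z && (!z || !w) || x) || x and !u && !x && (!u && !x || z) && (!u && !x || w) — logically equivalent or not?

No

E1: !z && (!z && (!z || !w) || x) || x
    = !z && (!z || x) || x   (absorption)
    = !z || x   (absorption)
E2: !u && !x && (!u && !x || z) && (!u && !x || w)
    = !u && !x && (!u && !x || w)   (absorption)
    = !u && !x   (absorption)
These differ: at u=1, w=0, x=1, z=0, E1 = 1 but E2 = 0.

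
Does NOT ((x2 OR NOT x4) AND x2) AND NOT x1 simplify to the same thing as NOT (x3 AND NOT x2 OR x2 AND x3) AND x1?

E1: NOT ((x2 OR NOT x4) AND x2) AND NOT x1
    = NOT x2 AND NOT x1   (absorption)
E2: NOT (x3 AND NOT x2 OR x2 AND x3) AND x1
    = NOT x3 AND x1   (distribution)
These differ: at x1=0, x2=0, x3=0, x4=0, E1 = 1 but E2 = 0.

No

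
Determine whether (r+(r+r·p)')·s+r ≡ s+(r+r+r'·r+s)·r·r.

E1: (r+(r+r·p)')·s+r
    = (r+r')·s+r   (absorption)
    = s+r   (complement / identity)
E2: s+(r+r+r'·r+s)·r·r
    = s+(r+r+r'·r+s)·r   (idempotence)
    = s+(r+r+s)·r   (complement / identity)
    = s+(r+s)·r   (idempotence)
    = s+r   (absorption)
Both reduce to s+r, so they are equivalent.

Yes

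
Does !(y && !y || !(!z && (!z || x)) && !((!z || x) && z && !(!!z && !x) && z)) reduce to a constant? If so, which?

no

!(y && !y || !(!z && (!z || x)) && !((!z || x) && z && !(!!z && !x) && z))
= !(y && !y || !(!z && (!z || x)) && !((!z || x) && z && (!z || x) && z))   (De Morgan)
= !(!(!z && (!z || x)) && !((!z || x) && z && (!z || x) && z))   (complement / identity)
= !z && (!z || x) || (!z || x) && z && (!z || x) && z   (De Morgan)
= !z && (!z || x) || (!z || x) && z   (idempotence)
= !z || x   (distribution)
This depends on x, z, so it is not a constant.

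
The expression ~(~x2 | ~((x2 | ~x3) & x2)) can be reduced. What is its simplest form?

~(~x2 | ~((x2 | ~x3) & x2))
= x2 & (x2 | ~x3) & x2   — De Morgan
= x2 & x2   — absorption
= x2   — idempotence

x2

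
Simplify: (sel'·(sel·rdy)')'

(sel'·(sel·rdy)')'
= sel+sel·rdy   (De Morgan)
= sel   (absorption)

sel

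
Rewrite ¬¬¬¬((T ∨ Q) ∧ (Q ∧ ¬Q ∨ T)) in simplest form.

¬¬¬¬((T ∨ Q) ∧ (Q ∧ ¬Q ∨ T))
= ¬¬((T ∨ Q) ∧ (Q ∧ ¬Q ∨ T))
= ¬¬((T ∨ Q) ∧ T)
= ¬¬T
= T

T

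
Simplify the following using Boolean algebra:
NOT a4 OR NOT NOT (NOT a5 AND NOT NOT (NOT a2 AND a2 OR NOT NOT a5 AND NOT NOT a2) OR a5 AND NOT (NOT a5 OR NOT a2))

NOT a4 OR NOT NOT (NOT a5 AND NOT NOT (NOT a2 AND a2 OR NOT NOT a5 AND NOT NOT a2) OR a5 AND NOT (NOT a5 OR NOT a2))
= NOT a4 OR NOT a5 AND NOT NOT (NOT a2 AND a2 OR NOT NOT a5 AND NOT NOT a2) OR a5 AND NOT (NOT a5 OR NOT a2)   (double negation)
= NOT a4 OR NOT a5 AND NOT NOT (NOT NOT a5 AND NOT NOT a2) OR a5 AND NOT (NOT a5 OR NOT a2)   (complement / identity)
= NOT a4 OR NOT a5 AND NOT (NOT a5 OR NOT a2) OR a5 AND NOT (NOT a5 OR NOT a2)   (De Morgan)
= NOT a4 OR NOT (NOT a5 OR NOT a2)   (distribution)
= NOT a4 OR a5 AND a2   (De Morgan)

NOT a4 OR a5 AND a2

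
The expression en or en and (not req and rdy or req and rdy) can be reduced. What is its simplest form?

en or en and (not req and rdy or req and rdy)
= en or en and rdy   (distribution)
= en   (absorption)

en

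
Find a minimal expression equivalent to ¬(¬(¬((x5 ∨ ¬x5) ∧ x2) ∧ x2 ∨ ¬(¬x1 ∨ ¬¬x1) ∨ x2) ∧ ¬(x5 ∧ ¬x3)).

x2 ∨ x5 ∧ ¬x3

¬(¬(¬((x5 ∨ ¬x5) ∧ x2) ∧ x2 ∨ ¬(¬x1 ∨ ¬¬x1) ∨ x2) ∧ ¬(x5 ∧ ¬x3))
= ¬(¬(¬((x5 ∨ ¬x5) ∧ x2) ∧ x2 ∨ x1 ∧ ¬x1 ∨ x2) ∧ ¬(x5 ∧ ¬x3))   — De Morgan
= ¬(¬(¬((x5 ∨ ¬x5) ∧ x2) ∧ x2 ∨ x2) ∧ ¬(x5 ∧ ¬x3))   — complement / identity
= ¬(¬(¬x2 ∧ x2 ∨ x2) ∧ ¬(x5 ∧ ¬x3))   — complement / identity
= ¬(¬x2 ∧ ¬(x5 ∧ ¬x3))   — complement / identity
= x2 ∨ x5 ∧ ¬x3   — De Morgan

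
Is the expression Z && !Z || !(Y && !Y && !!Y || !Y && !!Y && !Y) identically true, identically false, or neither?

Z && !Z || !(Y && !Y && !!Y || !Y && !!Y && !Y)
= Z && !Z || !(!Y && !!Y)   (distribution)
= !(!Y && !!Y)   (complement / identity)
= Y || !Y   (De Morgan)
= true   (complement)

identically true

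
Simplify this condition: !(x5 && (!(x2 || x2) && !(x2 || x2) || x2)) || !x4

!x5 || !x4

!(x5 && (!(x2 || x2) && !(x2 || x2) || x2)) || !x4
= !(x5 && (!(x2 || x2) || x2)) || !x4
= !(x5 && (!x2 || x2)) || !x4
= !x5 || !x4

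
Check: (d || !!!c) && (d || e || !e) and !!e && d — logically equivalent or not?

E1: (d || !!!c) && (d || e || !e)
    = d || !!!c && (e || !e)   — distribution
    = d || !c && (e || !e)   — double negation
    = d || !c   — complement / identity
E2: !!e && d
    = e && d   — double negation
These differ: at c=0, d=0, e=0, E1 = 1 but E2 = 0.

No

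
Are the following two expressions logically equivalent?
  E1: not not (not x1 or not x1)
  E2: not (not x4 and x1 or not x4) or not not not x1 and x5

E1: not not (not x1 or not x1)
    = not x1 or not x1
    = not x1
E2: not (not x4 and x1 or not x4) or not not not x1 and x5
    = not not x4 or not not not x1 and x5
    = not not x4 or not x1 and x5
    = x4 or not x1 and x5
These differ: at x1=0, x4=0, x5=0, E1 = 1 but E2 = 0.

No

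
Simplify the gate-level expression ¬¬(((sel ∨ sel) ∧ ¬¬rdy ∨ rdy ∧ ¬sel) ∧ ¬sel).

¬¬(((sel ∨ sel) ∧ ¬¬rdy ∨ rdy ∧ ¬sel) ∧ ¬sel)
= ((sel ∨ sel) ∧ ¬¬rdy ∨ rdy ∧ ¬sel) ∧ ¬sel   (double negation)
= (sel ∧ ¬¬rdy ∨ rdy ∧ ¬sel) ∧ ¬sel   (idempotence)
= (sel ∧ rdy ∨ rdy ∧ ¬sel) ∧ ¬sel   (double negation)
= rdy ∧ ¬sel   (distribution)

rdy ∧ ¬sel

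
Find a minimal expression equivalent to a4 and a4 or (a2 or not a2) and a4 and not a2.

a4

a4 and a4 or (a2 or not a2) and a4 and not a2
= a4 and a4 or a4 and not a2   — complement / identity
= (a4 or not a2) and a4   — distribution
= a4   — absorption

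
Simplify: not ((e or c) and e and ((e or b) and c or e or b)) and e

False

not ((e or c) and e and ((e or b) and c or e or b)) and e
= not ((e or c) and e and (e or b)) and e   (absorption)
= not (e and (e or b)) and e   (absorption)
= not e and e   (absorption)
= False   (complement)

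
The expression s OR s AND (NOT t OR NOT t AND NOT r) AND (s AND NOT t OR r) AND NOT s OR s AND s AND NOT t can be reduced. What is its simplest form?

s

s OR s AND (NOT t OR NOT t AND NOT r) AND (s AND NOT t OR r) AND NOT s OR s AND s AND NOT t
= s OR s AND NOT t AND (s AND NOT t OR r) AND NOT s OR s AND s AND NOT t   (absorption)
= s OR s AND NOT t AND NOT s OR s AND s AND NOT t   (absorption)
= s OR s AND NOT t   (distribution)
= s   (absorption)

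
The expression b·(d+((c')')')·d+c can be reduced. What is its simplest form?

b·d+c

b·(d+((c')')')·d+c
= b·(d+c')·d+c   — double negation
= b·d+c   — absorption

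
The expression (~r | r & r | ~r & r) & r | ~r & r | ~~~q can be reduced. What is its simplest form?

r | ~q

(~r | r & r | ~r & r) & r | ~r & r | ~~~q
= (~r | r) & r | ~r & r | ~~~q   [distribution]
= (~r | r) & r | ~r & r | ~q   [double negation]
= (~r | r) & r | ~q   [complement / identity]
= r | ~q   [complement / identity]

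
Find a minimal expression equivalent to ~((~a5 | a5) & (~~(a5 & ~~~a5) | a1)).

~a1

~((~a5 | a5) & (~~(a5 & ~~~a5) | a1))
= ~((~a5 | a5) & (a5 & ~~~a5 | a1))   [double negation]
= ~((~a5 | a5) & (a5 & ~a5 | a1))   [double negation]
= ~(a5 & ~a5 | a1)   [complement / identity]
= ~a1   [complement / identity]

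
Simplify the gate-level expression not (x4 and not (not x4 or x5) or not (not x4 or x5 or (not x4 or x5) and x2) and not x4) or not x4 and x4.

not (x4 and not (not x4 or x5) or not (not x4 or x5 or (not x4 or x5) and x2) and not x4) or not x4 and x4
= not (x4 and not (not x4 or x5) or not (not x4 or x5) and not x4) or not x4 and x4   [absorption]
= not not (not x4 or x5) or not x4 and x4   [distribution]
= not not (not x4 or x5)   [complement / identity]
= not x4 or x5   [double negation]

not x4 or x5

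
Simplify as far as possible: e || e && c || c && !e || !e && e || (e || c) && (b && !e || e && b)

e || e && c || c && !e || !e && e || (e || c) && (b && !e || e && b)
= e || e && c || c && !e || !e && e || (e || c) && b
= e || e && c || c && !e || (e || c) && b
= e || c || (e || c) && b
= e || c

e || c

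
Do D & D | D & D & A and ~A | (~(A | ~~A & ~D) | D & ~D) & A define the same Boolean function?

E1: D & D | D & D & A
    = D & D   [absorption]
    = D   [idempotence]
E2: ~A | (~(A | ~~A & ~D) | D & ~D) & A
    = ~A | (~(A | A & ~D) | D & ~D) & A   [double negation]
    = ~A | ~(A | A & ~D) & A   [complement / identity]
    = ~A | ~A & A   [absorption]
    = ~A   [complement / identity]
These differ: at A=0, D=0, E1 = 0 but E2 = 1.

No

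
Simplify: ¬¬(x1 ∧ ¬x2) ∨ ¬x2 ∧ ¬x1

¬x2

¬¬(x1 ∧ ¬x2) ∨ ¬x2 ∧ ¬x1
= x1 ∧ ¬x2 ∨ ¬x2 ∧ ¬x1   (double negation)
= ¬x2   (distribution)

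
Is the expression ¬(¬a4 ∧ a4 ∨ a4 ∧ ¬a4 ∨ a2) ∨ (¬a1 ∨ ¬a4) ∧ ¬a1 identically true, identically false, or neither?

neither

¬(¬a4 ∧ a4 ∨ a4 ∧ ¬a4 ∨ a2) ∨ (¬a1 ∨ ¬a4) ∧ ¬a1
= ¬(¬a4 ∧ a4 ∨ a2) ∨ (¬a1 ∨ ¬a4) ∧ ¬a1   [complement / identity]
= ¬(¬a4 ∧ a4 ∨ a2) ∨ ¬a1   [absorption]
= ¬a2 ∨ ¬a1   [complement / identity]
This depends on a1, a2, so it is not a constant.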